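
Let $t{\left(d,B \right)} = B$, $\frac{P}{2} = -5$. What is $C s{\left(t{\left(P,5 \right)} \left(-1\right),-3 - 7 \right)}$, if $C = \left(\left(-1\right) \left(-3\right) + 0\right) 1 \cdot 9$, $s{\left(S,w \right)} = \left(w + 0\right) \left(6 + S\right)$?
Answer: $-270$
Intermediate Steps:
$P = -10$ ($P = 2 \left(-5\right) = -10$)
$s{\left(S,w \right)} = w \left(6 + S\right)$
$C = 27$ ($C = \left(3 + 0\right) 1 \cdot 9 = 3 \cdot 1 \cdot 9 = 3 \cdot 9 = 27$)
$C s{\left(t{\left(P,5 \right)} \left(-1\right),-3 - 7 \right)} = 27 \left(-3 - 7\right) \left(6 + 5 \left(-1\right)\right) = 27 \left(- 10 \left(6 - 5\right)\right) = 27 \left(\left(-10\right) 1\right) = 27 \left(-10\right) = -270$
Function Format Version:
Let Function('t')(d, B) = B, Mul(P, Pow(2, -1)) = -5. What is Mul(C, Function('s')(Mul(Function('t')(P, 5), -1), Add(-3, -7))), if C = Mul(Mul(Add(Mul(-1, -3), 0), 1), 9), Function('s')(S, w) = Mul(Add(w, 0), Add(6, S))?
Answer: -270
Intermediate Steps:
P = -10 (P = Mul(2, -5) = -10)
Function('s')(S, w) = Mul(w, Add(6, S))
C = 27 (C = Mul(Mul(Add(3, 0), 1), 9) = Mul(Mul(3, 1), 9) = Mul(3, 9) = 27)
Mul(C, Function('s')(Mul(Function('t')(P, 5), -1), Add(-3, -7))) = Mul(27, Mul(Add(-3, -7), Add(6, Mul(5, -1)))) = Mul(27, Mul(-10, Add(6, -5))) = Mul(27, Mul(-10, 1)) = Mul(27, -10) = -270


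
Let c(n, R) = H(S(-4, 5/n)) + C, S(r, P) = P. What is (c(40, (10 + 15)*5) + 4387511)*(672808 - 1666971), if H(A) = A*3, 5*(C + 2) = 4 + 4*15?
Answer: -174476488322581/40 ≈ -4.3619e+12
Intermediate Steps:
C = 54/5 (C = -2 + (4 + 4*15)/5 = -2 + (4 + 60)/5 = -2 + (⅕)*64 = -2 + 64/5 = 54/5 ≈ 10.800)
H(A) = 3*A
c(n, R) = 54/5 + 15/n (c(n, R) = 3*(5/n) + 54/5 = 15/n + 54/5 = 54/5 + 15/n)
(c(40, (10 + 15)*5) + 4387511)*(672808 - 1666971) = ((54/5 + 15/40) + 4387511)*(672808 - 1666971) = ((54/5 + 15*(1/40)) + 4387511)*(-994163) = ((54/5 + 3/8) + 4387511)*(-994163) = (447/40 + 4387511)*(-994163) = (175500887/40)*(-994163) = -174476488322581/40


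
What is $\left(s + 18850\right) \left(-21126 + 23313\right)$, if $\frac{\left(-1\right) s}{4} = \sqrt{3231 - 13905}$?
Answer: $41224950 - 26244 i \sqrt{1186} \approx 4.1225 \cdot 10^{7} - 9.038 \cdot 10^{5} i$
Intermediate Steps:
$s = - 12 i \sqrt{1186}$ ($s = - 4 \sqrt{3231 - 13905} = - 4 \sqrt{-10674} = - 4 \cdot 3 i \sqrt{1186} = - 12 i \sqrt{1186} \approx - 413.26 i$)
$\left(s + 18850\right) \left(-21126 + 23313\right) = \left(- 12 i \sqrt{1186} + 18850\right) \left(-21126 + 23313\right) = \left(18850 - 12 i \sqrt{1186}\right) 2187 = 41224950 - 26244 i \sqrt{1186}$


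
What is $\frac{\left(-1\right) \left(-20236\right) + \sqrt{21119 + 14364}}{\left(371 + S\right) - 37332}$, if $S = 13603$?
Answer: $- \frac{10118}{11679} - \frac{\sqrt{35483}}{23358} \approx -0.87441$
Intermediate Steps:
$\frac{\left(-1\right) \left(-20236\right) + \sqrt{21119 + 14364}}{\left(371 + S\right) - 37332} = \frac{\left(-1\right) \left(-20236\right) + \sqrt{21119 + 14364}}{\left(371 + 13603\right) - 37332} = \frac{20236 + \sqrt{35483}}{13974 - 37332} = \frac{20236 + \sqrt{35483}}{-23358} = \left(20236 + \sqrt{35483}\right) \left(- \frac{1}{23358}\right) = - \frac{10118}{11679} - \frac{\sqrt{35483}}{23358}$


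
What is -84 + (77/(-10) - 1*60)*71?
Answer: -48907/10 ≈ -4890.7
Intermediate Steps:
-84 + (77/(-10) - 1*60)*71 = -84 + (77*(-1/10) - 60)*71 = -84 + (-77/10 - 60)*71 = -84 - 677/10*71 = -84 - 48067/10 = -48907/10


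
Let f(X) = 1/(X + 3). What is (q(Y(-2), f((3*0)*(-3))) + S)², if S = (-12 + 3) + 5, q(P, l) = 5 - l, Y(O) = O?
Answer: 4/9 ≈ 0.44444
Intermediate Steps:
f(X) = 1/(3 + X)
S = -4 (S = -9 + 5 = -4)
(q(Y(-2), f((3*0)*(-3))) + S)² = ((5 - 1/(3 + (3*0)*(-3))) - 4)² = ((5 - 1/(3 + 0*(-3))) - 4)² = ((5 - 1/(3 + 0)) - 4)² = ((5 - 1/3) - 4)² = ((5 - 1*⅓) - 4)² = ((5 - ⅓) - 4)² = (14/3 - 4)² = (⅔)² = 4/9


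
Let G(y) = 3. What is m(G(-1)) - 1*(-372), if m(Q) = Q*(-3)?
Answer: 363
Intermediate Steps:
m(Q) = -3*Q
m(G(-1)) - 1*(-372) = -3*3 - 1*(-372) = -9 + 372 = 363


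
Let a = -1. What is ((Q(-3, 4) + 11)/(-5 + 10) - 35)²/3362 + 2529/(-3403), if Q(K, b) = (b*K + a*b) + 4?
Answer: -1306721/3488075 ≈ -0.37463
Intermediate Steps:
Q(K, b) = 4 - b + K*b (Q(K, b) = (b*K - b) + 4 = (K*b - b) + 4 = (-b + K*b) + 4 = 4 - b + K*b)
((Q(-3, 4) + 11)/(-5 + 10) - 35)²/3362 + 2529/(-3403) = (((4 - 1*4 - 3*4) + 11)/(-5 + 10) - 35)²/3362 + 2529/(-3403) = (((4 - 4 - 12) + 11)/5 - 35)²*(1/3362) + 2529*(-1/3403) = ((-12 + 11)*(⅕) - 35)²*(1/3362) - 2529/3403 = (-1*⅕ - 35)²*(1/3362) - 2529/3403 = (-⅕ - 35)²*(1/3362) - 2529/3403 = (-176/5)²*(1/3362) - 2529/3403 = (30976/25)*(1/3362) - 2529/3403 = 15488/42025 - 2529/3403 = -1306721/3488075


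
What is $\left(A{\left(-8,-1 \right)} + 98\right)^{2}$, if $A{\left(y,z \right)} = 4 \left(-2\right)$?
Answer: $8100$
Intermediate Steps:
$A{\left(y,z \right)} = -8$
$\left(A{\left(-8,-1 \right)} + 98\right)^{2} = \left(-8 + 98\right)^{2} = 90^{2} = 8100$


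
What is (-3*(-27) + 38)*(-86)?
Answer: -10234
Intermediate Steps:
(-3*(-27) + 38)*(-86) = (81 + 38)*(-86) = 119*(-86) = -10234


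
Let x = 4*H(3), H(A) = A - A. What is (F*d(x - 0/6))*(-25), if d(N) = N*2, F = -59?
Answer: 0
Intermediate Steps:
H(A) = 0
x = 0 (x = 4*0 = 0)
d(N) = 2*N
(F*d(x - 0/6))*(-25) = -118*(0 - 0/6)*(-25) = -118*(0 - 1*0)*(-25) = -118*(0 + 0)*(-25) = -118*0*(-25) = -59*0*(-25) = 0*(-25) = 0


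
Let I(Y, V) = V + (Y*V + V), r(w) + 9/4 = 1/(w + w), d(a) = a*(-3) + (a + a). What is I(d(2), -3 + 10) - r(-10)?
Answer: 23/10 ≈ 2.3000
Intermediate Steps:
d(a) = -a (d(a) = -3*a + 2*a = -a)
r(w) = -9/4 + 1/(2*w) (r(w) = -9/4 + 1/(w + w) = -9/4 + 1/(2*w))
I(Y, V) = 2*V + V*Y (I(Y, V) = V + (V*Y + V) = V + (V + V*Y) = 2*V + V*Y)
I(d(2), -3 + 10) - r(-10) = (-3 + 10)*(2 - 1*2) - (2 - 9*(-10))/(4*(-10)) = 7*(2 - 2) - (-1)*(2 + 90)/(4*10) = 7*0 - (-1)*92/(4*10) = 0 - 1*(-23/10) = 0 + 23/10 = 23/10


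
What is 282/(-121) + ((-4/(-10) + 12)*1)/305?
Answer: -422548/184525 ≈ -2.2899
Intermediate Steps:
282/(-121) + ((-4/(-10) + 12)*1)/305 = 282*(-1/121) + ((-4*(-⅒) + 12)*1)*(1/305) = -282/121 + ((⅖ + 12)*1)*(1/305) = -282/121 + ((62/5)*1)*(1/305) = -282/121 + (62/5)*(1/305) = -282/121 + 62/1525 = -422548/184525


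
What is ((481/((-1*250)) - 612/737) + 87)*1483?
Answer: 23019501199/184250 ≈ 1.2494e+5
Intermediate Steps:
((481/((-1*250)) - 612/737) + 87)*1483 = ((481/(-250) - 612*1/737) + 87)*1483 = ((481*(-1/250) - 612/737) + 87)*1483 = ((-481/250 - 612/737) + 87)*1483 = (-507497/184250 + 87)*1483 = (15522253/184250)*1483 = 23019501199/184250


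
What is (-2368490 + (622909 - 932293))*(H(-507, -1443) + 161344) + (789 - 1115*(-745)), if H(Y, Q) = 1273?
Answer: -435467004794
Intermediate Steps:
(-2368490 + (622909 - 932293))*(H(-507, -1443) + 161344) + (789 - 1115*(-745)) = (-2368490 + (622909 - 932293))*(1273 + 161344) + (789 - 1115*(-745)) = (-2368490 - 309384)*162617 + (789 + 830675) = -2677874*162617 + 831464 = -435467836258 + 831464 = -435467004794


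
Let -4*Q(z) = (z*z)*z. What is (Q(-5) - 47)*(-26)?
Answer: 819/2 ≈ 409.50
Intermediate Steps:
Q(z) = -z³/4 (Q(z) = -z*z*z/4 = -z²*z/4 = -z³/4)
(Q(-5) - 47)*(-26) = (-¼*(-5)³ - 47)*(-26) = (-¼*(-125) - 47)*(-26) = (125/4 - 47)*(-26) = -63/4*(-26) = 819/2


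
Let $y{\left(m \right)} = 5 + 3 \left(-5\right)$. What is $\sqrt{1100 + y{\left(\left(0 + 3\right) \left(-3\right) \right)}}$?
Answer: $\sqrt{1090} \approx 33.015$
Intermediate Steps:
$y{\left(m \right)} = -10$ ($y{\left(m \right)} = 5 - 15 = -10$)
$\sqrt{1100 + y{\left(\left(0 + 3\right) \left(-3\right) \right)}} = \sqrt{1100 - 10} = \sqrt{1090}$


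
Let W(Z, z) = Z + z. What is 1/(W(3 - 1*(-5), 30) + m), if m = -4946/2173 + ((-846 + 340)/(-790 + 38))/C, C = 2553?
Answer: 90692328/3239906111 ≈ 0.027992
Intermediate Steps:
m = -206402353/90692328 (m = -4946/2173 + ((-846 + 340)/(-790 + 38))/2553 = -4946*1/2173 - 506/(-752)*(1/2553) = -4946/2173 - 506*(-1/752)*(1/2553) = -4946/2173 + (253/376)*(1/2553) = -4946/2173 + 11/41736 = -206402353/90692328 ≈ -2.2759)
1/(W(3 - 1*(-5), 30) + m) = 1/(((3 - 1*(-5)) + 30) - 206402353/90692328) = 1/(((3 + 5) + 30) - 206402353/90692328) = 1/((8 + 30) - 206402353/90692328) = 1/(38 - 206402353/90692328) = 1/(3239906111/90692328) = 90692328/3239906111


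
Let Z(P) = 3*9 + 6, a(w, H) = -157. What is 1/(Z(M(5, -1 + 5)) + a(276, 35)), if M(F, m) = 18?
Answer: -1/124 ≈ -0.0080645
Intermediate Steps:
Z(P) = 33 (Z(P) = 27 + 6 = 33)
1/(Z(M(5, -1 + 5)) + a(276, 35)) = 1/(33 - 157) = 1/(-124) = -1/124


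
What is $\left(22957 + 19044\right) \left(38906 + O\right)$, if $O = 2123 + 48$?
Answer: $1725275077$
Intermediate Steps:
$O = 2171$
$\left(22957 + 19044\right) \left(38906 + O\right) = \left(22957 + 19044\right) \left(38906 + 2171\right) = 42001 \cdot 41077 = 1725275077$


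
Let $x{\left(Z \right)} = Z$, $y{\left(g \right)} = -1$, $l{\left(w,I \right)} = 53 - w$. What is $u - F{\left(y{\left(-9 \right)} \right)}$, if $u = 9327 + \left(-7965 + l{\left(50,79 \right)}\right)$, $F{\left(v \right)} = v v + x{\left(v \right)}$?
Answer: $1365$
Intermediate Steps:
$F{\left(v \right)} = v + v^{2}$ ($F{\left(v \right)} = v v + v = v^{2} + v = v + v^{2}$)
$u = 1365$ ($u = 9327 + \left(-7965 + \left(53 - 50\right)\right) = 9327 + \left(-7965 + 3\right) = 9327 - 7962 = 1365$)
$u - F{\left(y{\left(-9 \right)} \right)} = 1365 - - (1 - 1) = 1365 - \left(-1\right) 0 = 1365 - 0 = 1365 + 0 = 1365$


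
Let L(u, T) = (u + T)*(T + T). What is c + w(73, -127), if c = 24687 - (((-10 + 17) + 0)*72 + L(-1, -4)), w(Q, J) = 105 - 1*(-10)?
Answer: 24258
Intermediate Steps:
L(u, T) = 2*T*(T + u) (L(u, T) = (T + u)*(2*T) = 2*T*(T + u))
w(Q, J) = 115 (w(Q, J) = 105 + 10 = 115)
c = 24143 (c = 24687 - (((-10 + 17) + 0)*72 + 2*(-4)*(-4 - 1)) = 24687 - ((7 + 0)*72 + 2*(-4)*(-5)) = 24687 - (7*72 + 40) = 24687 - (504 + 40) = 24687 - 1*544 = 24687 - 544 = 24143)
c + w(73, -127) = 24143 + 115 = 24258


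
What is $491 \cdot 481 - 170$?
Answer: $236001$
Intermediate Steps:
$491 \cdot 481 - 170 = 236171 - 170 = 236001$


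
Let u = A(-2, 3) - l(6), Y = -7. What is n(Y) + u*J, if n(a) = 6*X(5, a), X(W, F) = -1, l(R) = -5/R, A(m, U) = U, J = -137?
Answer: -3187/6 ≈ -531.17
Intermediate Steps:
u = 23/6 (u = 3 - (-5)/6 = 3 - 1*(-⅚) = 3 + ⅚ = 23/6 ≈ 3.8333)
n(a) = -6 (n(a) = 6*(-1) = -6)
n(Y) + u*J = -6 + (23/6)*(-137) = -6 - 3151/6 = -3187/6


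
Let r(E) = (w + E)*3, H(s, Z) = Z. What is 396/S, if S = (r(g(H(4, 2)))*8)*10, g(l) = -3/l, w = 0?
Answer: -11/10 ≈ -1.1000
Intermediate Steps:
r(E) = 3*E (r(E) = (0 + E)*3 = E*3 = 3*E)
S = -360 (S = ((3*(-3/2))*8)*10 = -9/2*8*10 = -36*10 = -360)
396/S = 396/(-360) = 396*(-1/360) = -11/10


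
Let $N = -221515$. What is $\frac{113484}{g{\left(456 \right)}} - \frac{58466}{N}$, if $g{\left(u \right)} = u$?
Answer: $\frac{2097089063}{8417570} \approx 249.13$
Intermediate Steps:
$\frac{113484}{g{\left(456 \right)}} - \frac{58466}{N} = \frac{113484}{456} - \frac{58466}{-221515} = 113484 \cdot \frac{1}{456} - - \frac{58466}{221515} = \frac{9457}{38} + \frac{58466}{221515} = \frac{2097089063}{8417570}$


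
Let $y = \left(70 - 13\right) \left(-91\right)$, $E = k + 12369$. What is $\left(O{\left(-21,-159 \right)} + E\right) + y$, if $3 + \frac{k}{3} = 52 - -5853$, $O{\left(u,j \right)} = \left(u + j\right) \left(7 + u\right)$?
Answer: $27408$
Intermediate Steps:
$O{\left(u,j \right)} = \left(7 + u\right) \left(j + u\right)$ ($O{\left(u,j \right)} = \left(j + u\right) \left(7 + u\right) = \left(7 + u\right) \left(j + u\right)$)
$k = 17706$ ($k = -9 + 3 \left(52 - -5853\right) = -9 + 3 \left(52 + 5853\right) = -9 + 3 \cdot 5905 = -9 + 17715 = 17706$)
$E = 30075$ ($E = 17706 + 12369 = 30075$)
$y = -5187$ ($y = \left(70 - 13\right) \left(-91\right) = 57 \left(-91\right) = -5187$)
$\left(O{\left(-21,-159 \right)} + E\right) + y = \left(\left(\left(-21\right)^{2} + 7 \left(-159\right) + 7 \left(-21\right) - -3339\right) + 30075\right) - 5187 = \left(\left(441 - 1113 - 147 + 3339\right) + 30075\right) - 5187 = \left(2520 + 30075\right) - 5187 = 32595 - 5187 = 27408$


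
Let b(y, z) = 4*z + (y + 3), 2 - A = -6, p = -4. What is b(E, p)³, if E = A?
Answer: -125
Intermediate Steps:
A = 8 (A = 2 - 1*(-6) = 2 + 6 = 8)
E = 8
b(y, z) = 3 + y + 4*z (b(y, z) = 4*z + (3 + y) = 3 + y + 4*z)
b(E, p)³ = (3 + 8 + 4*(-4))³ = (3 + 8 - 16)³ = (-5)³ = -125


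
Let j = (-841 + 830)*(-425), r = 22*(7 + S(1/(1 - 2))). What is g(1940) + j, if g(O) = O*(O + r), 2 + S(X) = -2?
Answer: 3896315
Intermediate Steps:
S(X) = -4 (S(X) = -2 - 2 = -4)
r = 66 (r = 22*(7 - 4) = 22*3 = 66)
g(O) = O*(66 + O) (g(O) = O*(O + 66) = O*(66 + O))
j = 4675 (j = -11*(-425) = 4675)
g(1940) + j = 1940*(66 + 1940) + 4675 = 1940*2006 + 4675 = 3891640 + 4675 = 3896315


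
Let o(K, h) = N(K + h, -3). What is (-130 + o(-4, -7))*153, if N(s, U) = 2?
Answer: -19584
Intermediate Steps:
o(K, h) = 2
(-130 + o(-4, -7))*153 = (-130 + 2)*153 = -128*153 = -19584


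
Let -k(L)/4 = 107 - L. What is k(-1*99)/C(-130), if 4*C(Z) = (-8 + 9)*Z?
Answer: 1648/65 ≈ 25.354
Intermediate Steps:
k(L) = -428 + 4*L (k(L) = -4*(107 - L) = -428 + 4*L)
C(Z) = Z/4 (C(Z) = ((-8 + 9)*Z)/4 = (1*Z)/4 = Z/4)
k(-1*99)/C(-130) = (-428 + 4*(-1*99))/(((¼)*(-130))) = (-428 + 4*(-99))/(-65/2) = (-428 - 396)*(-2/65) = -824*(-2/65) = 1648/65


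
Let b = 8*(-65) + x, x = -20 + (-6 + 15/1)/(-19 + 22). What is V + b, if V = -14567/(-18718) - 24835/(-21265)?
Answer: -6084912063/11372522 ≈ -535.05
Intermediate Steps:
V = 22132251/11372522 (V = -14567*(-1/18718) - 24835*(-1/21265) = 2081/2674 + 4967/4253 = 22132251/11372522 ≈ 1.9461)
x = -17 (x = -20 + (-6 + 15*1)/3 = -20 + (-6 + 15)*(1/3) = -20 + 9*(1/3) = -20 + 3 = -17)
b = -537 (b = 8*(-65) - 17 = -520 - 17 = -537)
V + b = 22132251/11372522 - 537 = -6084912063/11372522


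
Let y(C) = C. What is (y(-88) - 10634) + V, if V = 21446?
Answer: 10724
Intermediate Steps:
(y(-88) - 10634) + V = (-88 - 10634) + 21446 = -10722 + 21446 = 10724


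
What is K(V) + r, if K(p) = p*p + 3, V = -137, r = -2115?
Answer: 16657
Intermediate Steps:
K(p) = 3 + p**2 (K(p) = p**2 + 3 = 3 + p**2)
K(V) + r = (3 + (-137)**2) - 2115 = (3 + 18769) - 2115 = 18772 - 2115 = 16657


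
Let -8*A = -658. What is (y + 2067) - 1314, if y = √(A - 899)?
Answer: 753 + 33*I*√3/2 ≈ 753.0 + 28.579*I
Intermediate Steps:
A = 329/4 (A = -⅛*(-658) = 329/4 ≈ 82.250)
y = 33*I*√3/2 (y = √(329/4 - 899) = √(-3267/4) = 33*I*√3/2 ≈ 28.579*I)
(y + 2067) - 1314 = (33*I*√3/2 + 2067) - 1314 = (2067 + 33*I*√3/2) - 1314 = 753 + 33*I*√3/2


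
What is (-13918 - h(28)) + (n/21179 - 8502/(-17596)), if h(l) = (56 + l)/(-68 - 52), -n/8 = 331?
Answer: -6482958317854/465832105 ≈ -13917.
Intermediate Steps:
n = -2648 (n = -8*331 = -2648)
h(l) = -7/15 - l/120 (h(l) = (56 + l)/(-120) = (56 + l)*(-1/120) = -7/15 - l/120)
(-13918 - h(28)) + (n/21179 - 8502/(-17596)) = (-13918 - (-7/15 - 1/120*28)) + (-2648/21179 - 8502/(-17596)) = (-13918 - (-7/15 - 7/30)) + (-2648*1/21179 - 8502*(-1/17596)) = (-13918 - 1*(-7/10)) + (-2648/21179 + 4251/8798) = (-13918 + 7/10) + 66734825/186332842 = -139173/10 + 66734825/186332842 = -6482958317854/465832105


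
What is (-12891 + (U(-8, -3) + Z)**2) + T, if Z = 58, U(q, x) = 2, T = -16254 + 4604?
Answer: -20941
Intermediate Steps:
T = -11650
(-12891 + (U(-8, -3) + Z)**2) + T = (-12891 + (2 + 58)**2) - 11650 = (-12891 + 60**2) - 11650 = (-12891 + 3600) - 11650 = -9291 - 11650 = -20941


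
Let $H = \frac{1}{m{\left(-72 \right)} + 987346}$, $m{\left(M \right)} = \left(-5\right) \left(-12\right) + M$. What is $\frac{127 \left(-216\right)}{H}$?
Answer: $-27084546288$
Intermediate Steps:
$m{\left(M \right)} = 60 + M$
$H = \frac{1}{987334}$ ($H = \frac{1}{\left(60 - 72\right) + 987346} = \frac{1}{-12 + 987346} = \frac{1}{987334} \approx 1.0128 \cdot 10^{-6}$)
$\frac{127 \left(-216\right)}{H} = 127 \left(-216\right) \frac{1}{\frac{1}{987334}} = \left(-27432\right) 987334 = -27084546288$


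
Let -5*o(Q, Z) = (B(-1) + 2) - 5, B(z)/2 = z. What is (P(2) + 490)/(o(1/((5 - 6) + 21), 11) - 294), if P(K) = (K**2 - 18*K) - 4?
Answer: -454/293 ≈ -1.5495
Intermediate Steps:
B(z) = 2*z
P(K) = -4 + K**2 - 18*K
o(Q, Z) = 1 (o(Q, Z) = -((2*(-1) + 2) - 5)/5 = -((-2 + 2) - 5)/5 = -(0 - 5)/5 = -1/5*(-5) = 1)
(P(2) + 490)/(o(1/((5 - 6) + 21), 11) - 294) = ((-4 + 2**2 - 18*2) + 490)/(1 - 294) = ((-4 + 4 - 36) + 490)/(-293) = (-36 + 490)*(-1/293) = 454*(-1/293) = -454/293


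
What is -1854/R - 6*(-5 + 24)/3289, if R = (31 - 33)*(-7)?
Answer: -3049701/23023 ≈ -132.46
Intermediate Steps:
R = 14 (R = -2*(-7) = 14)
-1854/R - 6*(-5 + 24)/3289 = -1854/14 - 6*(-5 + 24)/3289 = -1854*1/14 - 6*19*(1/3289) = -927/7 - 114*1/3289 = -927/7 - 114/3289 = -3049701/23023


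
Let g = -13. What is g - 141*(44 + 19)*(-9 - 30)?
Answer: 346424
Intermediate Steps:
g - 141*(44 + 19)*(-9 - 30) = -13 - 141*(44 + 19)*(-9 - 30) = -13 - 8883*(-39) = -13 - 141*(-2457) = -13 + 346437 = 346424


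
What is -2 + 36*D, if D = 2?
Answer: 70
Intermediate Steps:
-2 + 36*D = -2 + 36*2 = -2 + 72 = 70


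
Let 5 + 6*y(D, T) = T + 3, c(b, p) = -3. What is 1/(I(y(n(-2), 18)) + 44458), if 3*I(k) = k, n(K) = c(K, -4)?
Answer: 9/400130 ≈ 2.2493e-5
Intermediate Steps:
n(K) = -3
y(D, T) = -⅓ + T/6 (y(D, T) = -⅚ + (T + 3)/6 = -⅚ + (3 + T)/6 = -⅚ + (½ + T/6) = -⅓ + T/6)
I(k) = k/3
1/(I(y(n(-2), 18)) + 44458) = 1/((-⅓ + (⅙)*18)/3 + 44458) = 1/((-⅓ + 3)/3 + 44458) = 1/((⅓)*(8/3) + 44458) = 1/(8/9 + 44458) = 1/(400130/9) = 9/400130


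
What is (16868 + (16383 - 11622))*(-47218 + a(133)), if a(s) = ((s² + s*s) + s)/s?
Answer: -1015503179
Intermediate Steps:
a(s) = (s + 2*s²)/s (a(s) = ((s² + s²) + s)/s = (2*s² + s)/s = (s + 2*s²)/s)
(16868 + (16383 - 11622))*(-47218 + a(133)) = (16868 + (16383 - 11622))*(-47218 + (1 + 2*133)) = (16868 + 4761)*(-47218 + (1 + 266)) = 21629*(-47218 + 267) = 21629*(-46951) = -1015503179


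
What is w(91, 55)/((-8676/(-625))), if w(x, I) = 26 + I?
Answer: 5625/964 ≈ 5.8351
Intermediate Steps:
w(91, 55)/((-8676/(-625))) = (26 + 55)/((-8676/(-625))) = 81/((-8676*(-1/625))) = 81/(8676/625) = 81*(625/8676) = 5625/964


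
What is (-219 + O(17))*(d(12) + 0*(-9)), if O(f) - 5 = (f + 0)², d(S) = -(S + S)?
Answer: -1800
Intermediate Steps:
d(S) = -2*S
O(f) = 5 + f² (O(f) = 5 + (f + 0)² = 5 + f²)
(-219 + O(17))*(d(12) + 0*(-9)) = (-219 + (5 + 17²))*(-2*12 + 0*(-9)) = (-219 + (5 + 289))*(-24 + 0) = (-219 + 294)*(-24) = 75*(-24) = -1800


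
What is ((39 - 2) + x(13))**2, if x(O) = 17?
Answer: 2916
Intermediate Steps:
((39 - 2) + x(13))**2 = ((39 - 2) + 17)**2 = (37 + 17)**2 = 54**2 = 2916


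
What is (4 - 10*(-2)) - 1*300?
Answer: -276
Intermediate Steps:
(4 - 10*(-2)) - 1*300 = (4 + 20) - 300 = 24 - 300 = -276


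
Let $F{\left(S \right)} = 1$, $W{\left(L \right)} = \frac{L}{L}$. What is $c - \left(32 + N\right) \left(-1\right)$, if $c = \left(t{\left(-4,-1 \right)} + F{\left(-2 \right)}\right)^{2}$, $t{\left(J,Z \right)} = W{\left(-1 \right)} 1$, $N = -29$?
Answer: $7$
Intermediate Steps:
$W{\left(L \right)} = 1$
$t{\left(J,Z \right)} = 1$ ($t{\left(J,Z \right)} = 1 \cdot 1 = 1$)
$c = 4$ ($c = \left(1 + 1\right)^{2} = 2^{2} = 4$)
$c - \left(32 + N\right) \left(-1\right) = 4 - \left(32 - 29\right) \left(-1\right) = 4 - 3 \left(-1\right) = 4 - -3 = 4 + 3 = 7$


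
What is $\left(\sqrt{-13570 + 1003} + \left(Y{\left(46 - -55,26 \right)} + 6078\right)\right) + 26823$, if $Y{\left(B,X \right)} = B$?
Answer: $33002 + i \sqrt{12567} \approx 33002.0 + 112.1 i$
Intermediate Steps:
$\left(\sqrt{-13570 + 1003} + \left(Y{\left(46 - -55,26 \right)} + 6078\right)\right) + 26823 = \left(\sqrt{-13570 + 1003} + \left(\left(46 - -55\right) + 6078\right)\right) + 26823 = \left(\sqrt{-12567} + \left(\left(46 + 55\right) + 6078\right)\right) + 26823 = \left(i \sqrt{12567} + \left(101 + 6078\right)\right) + 26823 = \left(i \sqrt{12567} + 6179\right) + 26823 = \left(6179 + i \sqrt{12567}\right) + 26823 = 33002 + i \sqrt{12567}$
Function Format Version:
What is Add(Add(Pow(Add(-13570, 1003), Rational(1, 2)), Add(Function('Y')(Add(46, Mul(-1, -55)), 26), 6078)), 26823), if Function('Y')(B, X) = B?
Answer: Add(33002, Mul(I, Pow(12567, Rational(1, 2)))) ≈ Add(33002., Mul(112.10, I))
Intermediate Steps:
Add(Add(Pow(Add(-13570, 1003), Rational(1, 2)), Add(Function('Y')(Add(46, Mul(-1, -55)), 26), 6078)), 26823) = Add(Add(Pow(Add(-13570, 1003), Rational(1, 2)), Add(Add(46, Mul(-1, -55)), 6078)), 26823) = Add(Add(Pow(-12567, Rational(1, 2)), Add(Add(46, 55), 6078)), 26823) = Add(Add(Mul(I, Pow(12567, Rational(1, 2))), Add(101, 6078)), 26823) = Add(Add(Mul(I, Pow(12567, Rational(1, 2))), 6179), 26823) = Add(Add(6179, Mul(I, Pow(12567, Rational(1, 2)))), 26823) = Add(33002, Mul(I, Pow(12567, Rational(1, 2))))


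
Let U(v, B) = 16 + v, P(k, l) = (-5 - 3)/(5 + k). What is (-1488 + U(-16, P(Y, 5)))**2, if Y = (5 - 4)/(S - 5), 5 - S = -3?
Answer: 2214144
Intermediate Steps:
S = 8 (S = 5 - 1*(-3) = 5 + 3 = 8)
Y = 1/3 (Y = (5 - 4)/(8 - 5) = 1/3 ≈ 0.33333)
P(k, l) = -8/(5 + k)
(-1488 + U(-16, P(Y, 5)))**2 = (-1488 + (16 - 16))**2 = (-1488 + 0)**2 = (-1488)**2 = 2214144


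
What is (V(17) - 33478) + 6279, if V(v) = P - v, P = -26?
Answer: -27242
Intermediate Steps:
V(v) = -26 - v
(V(17) - 33478) + 6279 = ((-26 - 1*17) - 33478) + 6279 = ((-26 - 17) - 33478) + 6279 = (-43 - 33478) + 6279 = -33521 + 6279 = -27242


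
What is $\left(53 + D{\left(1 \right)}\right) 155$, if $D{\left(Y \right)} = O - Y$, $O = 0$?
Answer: $8060$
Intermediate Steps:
$D{\left(Y \right)} = - Y$ ($D{\left(Y \right)} = 0 - Y = - Y$)
$\left(53 + D{\left(1 \right)}\right) 155 = \left(53 - 1\right) 155 = 52 \cdot 155 = 8060$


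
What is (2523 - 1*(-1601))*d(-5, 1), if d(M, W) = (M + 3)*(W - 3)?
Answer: 16496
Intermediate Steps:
d(M, W) = (-3 + W)*(3 + M) (d(M, W) = (3 + M)*(-3 + W) = (-3 + W)*(3 + M))
(2523 - 1*(-1601))*d(-5, 1) = (2523 - 1*(-1601))*(-9 - 3*(-5) + 3*1 - 5*1) = (2523 + 1601)*(-9 + 15 + 3 - 5) = 4124*4 = 16496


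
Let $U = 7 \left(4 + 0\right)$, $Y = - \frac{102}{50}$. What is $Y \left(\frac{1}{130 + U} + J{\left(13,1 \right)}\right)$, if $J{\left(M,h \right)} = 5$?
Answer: $- \frac{40341}{3950} \approx -10.213$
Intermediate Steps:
$Y = - \frac{51}{25}$ ($Y = \left(-102\right) \frac{1}{50} = - \frac{51}{25} \approx -2.04$)
$U = 28$ ($U = 7 \cdot 4 = 28$)
$Y \left(\frac{1}{130 + U} + J{\left(13,1 \right)}\right) = - \frac{51 \left(\frac{1}{130 + 28} + 5\right)}{25} = - \frac{51 \left(\frac{1}{158} + 5\right)}{25} = \left(- \frac{51}{25}\right) \frac{791}{158} = - \frac{40341}{3950}$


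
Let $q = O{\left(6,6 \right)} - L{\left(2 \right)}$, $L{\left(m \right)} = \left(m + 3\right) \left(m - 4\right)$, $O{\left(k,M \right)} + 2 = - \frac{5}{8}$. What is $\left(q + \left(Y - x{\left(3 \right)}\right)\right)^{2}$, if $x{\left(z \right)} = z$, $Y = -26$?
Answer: $\frac{29929}{64} \approx 467.64$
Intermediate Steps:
$O{\left(k,M \right)} = - \frac{21}{8}$ ($O{\left(k,M \right)} = -2 - \frac{5}{8} = - \frac{21}{8}$)
$L{\left(m \right)} = \left(-4 + m\right) \left(3 + m\right)$ ($L{\left(m \right)} = \left(3 + m\right) \left(-4 + m\right) = \left(-4 + m\right) \left(3 + m\right)$)
$q = \frac{59}{8}$ ($q = - \frac{21}{8} - \left(-12 + 2^{2} - 2\right) = - \frac{21}{8} - \left(-12 + 4 - 2\right) = - \frac{21}{8} - -10 = - \frac{21}{8} + 10 = \frac{59}{8} \approx 7.375$)
$\left(q + \left(Y - x{\left(3 \right)}\right)\right)^{2} = \left(\frac{59}{8} - 29\right)^{2} = \left(- \frac{173}{8}\right)^{2} = \frac{29929}{64}$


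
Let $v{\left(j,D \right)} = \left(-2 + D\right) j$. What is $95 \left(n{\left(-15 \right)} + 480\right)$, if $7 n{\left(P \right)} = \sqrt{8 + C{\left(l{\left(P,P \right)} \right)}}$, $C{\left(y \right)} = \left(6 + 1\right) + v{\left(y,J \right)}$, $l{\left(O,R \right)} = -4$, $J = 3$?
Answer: $45600 + \frac{95 \sqrt{11}}{7} \approx 45645.0$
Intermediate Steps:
$v{\left(j,D \right)} = j \left(-2 + D\right)$
$C{\left(y \right)} = 7 + y$ ($C{\left(y \right)} = \left(6 + 1\right) + y \left(-2 + 3\right) = 7 + y 1 = 7 + y$)
$n{\left(P \right)} = \frac{\sqrt{11}}{7}$ ($n{\left(P \right)} = \frac{\sqrt{8 + \left(7 - 4\right)}}{7} = \frac{\sqrt{8 + 3}}{7} = \frac{\sqrt{11}}{7}$)
$95 \left(n{\left(-15 \right)} + 480\right) = 95 \left(\frac{\sqrt{11}}{7} + 480\right) = 95 \left(480 + \frac{\sqrt{11}}{7}\right) = 45600 + \frac{95 \sqrt{11}}{7}$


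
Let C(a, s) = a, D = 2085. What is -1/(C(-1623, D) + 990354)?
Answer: -1/988731 ≈ -1.0114e-6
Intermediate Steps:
-1/(C(-1623, D) + 990354) = -1/(-1623 + 990354) = -1/988731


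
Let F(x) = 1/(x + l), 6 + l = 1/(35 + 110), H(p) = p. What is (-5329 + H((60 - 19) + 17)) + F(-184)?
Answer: -145210924/27549 ≈ -5271.0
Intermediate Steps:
l = -869/145 (l = -6 + 1/(35 + 110) = -6 + 1/145 = -869/145 ≈ -5.9931)
F(x) = 1/(-869/145 + x) (F(x) = 1/(x - 869/145) = 1/(-869/145 + x))
(-5329 + H((60 - 19) + 17)) + F(-184) = (-5329 + ((60 - 19) + 17)) + 145/(-869 + 145*(-184)) = (-5329 + (41 + 17)) + 145/(-869 - 26680) = (-5329 + 58) + 145/(-27549) = -5271 + 145*(-1/27549) = -5271 - 145/27549 = -145210924/27549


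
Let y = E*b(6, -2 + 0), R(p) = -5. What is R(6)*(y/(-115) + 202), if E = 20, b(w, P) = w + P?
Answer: -23150/23 ≈ -1006.5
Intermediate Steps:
b(w, P) = P + w
y = 80 (y = 20*((-2 + 0) + 6) = 20*(-2 + 6) = 20*4 = 80)
R(6)*(y/(-115) + 202) = -5*(80/(-115) + 202) = -5*(80*(-1/115) + 202) = -5*(-16/23 + 202) = -5*4630/23 = -23150/23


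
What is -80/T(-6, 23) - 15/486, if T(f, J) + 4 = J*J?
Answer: -1039/5670 ≈ -0.18325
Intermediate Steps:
T(f, J) = -4 + J**2 (T(f, J) = -4 + J*J = -4 + J**2)
-80/T(-6, 23) - 15/486 = -80/(-4 + 23**2) - 15/486 = -80/(-4 + 529) - 15*1/486 = -80/525 - 5/162 = -80*1/525 - 5/162 = -16/105 - 5/162 = -1039/5670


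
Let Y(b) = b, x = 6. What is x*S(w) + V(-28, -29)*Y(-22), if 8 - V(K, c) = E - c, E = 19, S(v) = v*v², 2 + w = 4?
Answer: 928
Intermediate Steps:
w = 2 (w = -2 + 4 = 2)
S(v) = v³
V(K, c) = -11 + c (V(K, c) = 8 - (19 - c) = 8 + (-19 + c) = -11 + c)
x*S(w) + V(-28, -29)*Y(-22) = 6*2³ + (-11 - 29)*(-22) = 6*8 - 40*(-22) = 48 + 880 = 928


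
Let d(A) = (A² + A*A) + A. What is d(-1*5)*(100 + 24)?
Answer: 5580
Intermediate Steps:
d(A) = A + 2*A² (d(A) = (A² + A²) + A = 2*A² + A = A + 2*A²)
d(-1*5)*(100 + 24) = ((-1*5)*(1 + 2*(-1*5)))*(100 + 24) = -5*(1 + 2*(-5))*124 = -5*(1 - 10)*124 = -5*(-9)*124 = 45*124 = 5580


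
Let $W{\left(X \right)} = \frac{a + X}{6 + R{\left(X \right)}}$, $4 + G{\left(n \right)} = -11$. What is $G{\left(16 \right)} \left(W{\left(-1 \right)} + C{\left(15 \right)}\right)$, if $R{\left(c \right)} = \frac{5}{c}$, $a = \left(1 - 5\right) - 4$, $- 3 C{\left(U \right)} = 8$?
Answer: $175$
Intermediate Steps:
$G{\left(n \right)} = -15$ ($G{\left(n \right)} = -4 - 11 = -15$)
$C{\left(U \right)} = - \frac{8}{3}$ ($C{\left(U \right)} = \left(- \frac{1}{3}\right) 8 = - \frac{8}{3}$)
$a = -8$ ($a = -4 - 4 = -8$)
$W{\left(X \right)} = \frac{-8 + X}{6 + \frac{5}{X}}$
$G{\left(16 \right)} \left(W{\left(-1 \right)} + C{\left(15 \right)}\right) = - 15 \left(- \frac{-8 - 1}{5 + 6 \left(-1\right)} - \frac{8}{3}\right) = - 15 \left(\left(-1\right) \frac{1}{5 - 6} \left(-9\right) - \frac{8}{3}\right) = - 15 \left(\left(-1\right) \frac{1}{-1} \left(-9\right) - \frac{8}{3}\right) = - 15 \left(\left(-1\right) \left(-1\right) \left(-9\right) - \frac{8}{3}\right) = - 15 \left(-9 - \frac{8}{3}\right) = \left(-15\right) \left(- \frac{35}{3}\right) = 175$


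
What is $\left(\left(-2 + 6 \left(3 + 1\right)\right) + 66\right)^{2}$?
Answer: $7744$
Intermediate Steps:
$\left(\left(-2 + 6 \left(3 + 1\right)\right) + 66\right)^{2} = \left(\left(-2 + 6 \cdot 4\right) + 66\right)^{2} = \left(\left(-2 + 24\right) + 66\right)^{2} = \left(22 + 66\right)^{2} = 88^{2} = 7744$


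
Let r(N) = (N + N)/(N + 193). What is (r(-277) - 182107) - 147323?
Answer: -13835783/42 ≈ -3.2942e+5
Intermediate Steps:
r(N) = 2*N/(193 + N) (r(N) = (2*N)/(193 + N) = 2*N/(193 + N))
(r(-277) - 182107) - 147323 = (2*(-277)/(193 - 277) - 182107) - 147323 = (2*(-277)/(-84) - 182107) - 147323 = (2*(-277)*(-1/84) - 182107) - 147323 = (277/42 - 182107) - 147323 = -7648217/42 - 147323 = -13835783/42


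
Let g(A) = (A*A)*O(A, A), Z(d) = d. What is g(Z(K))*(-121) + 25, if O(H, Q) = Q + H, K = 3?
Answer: -6509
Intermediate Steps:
O(H, Q) = H + Q
g(A) = 2*A³ (g(A) = (A*A)*(A + A) = A²*(2*A) = 2*A³)
g(Z(K))*(-121) + 25 = (2*3³)*(-121) + 25 = (2*27)*(-121) + 25 = 54*(-121) + 25 = -6534 + 25 = -6509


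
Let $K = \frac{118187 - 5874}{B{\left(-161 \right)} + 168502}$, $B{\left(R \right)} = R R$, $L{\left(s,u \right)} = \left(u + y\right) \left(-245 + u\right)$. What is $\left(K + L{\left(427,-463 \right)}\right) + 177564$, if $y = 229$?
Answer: $\frac{66733085141}{194423} \approx 3.4324 \cdot 10^{5}$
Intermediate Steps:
$L{\left(s,u \right)} = \left(-245 + u\right) \left(229 + u\right)$ ($L{\left(s,u \right)} = \left(u + 229\right) \left(-245 + u\right) = \left(229 + u\right) \left(-245 + u\right) = \left(-245 + u\right) \left(229 + u\right)$)
$B{\left(R \right)} = R^{2}$
$K = \frac{112313}{194423}$ ($K = \frac{118187 - 5874}{\left(-161\right)^{2} + 168502} = \frac{112313}{25921 + 168502} = \frac{112313}{194423} \approx 0.57767$)
$\left(K + L{\left(427,-463 \right)}\right) + 177564 = \left(\frac{112313}{194423} - \left(48697 - 214369\right)\right) + 177564 = \left(\frac{112313}{194423} + \left(-56105 + 214369 + 7408\right)\right) + 177564 = \left(\frac{112313}{194423} + 165672\right) + 177564 = \frac{32210559569}{194423} + 177564 = \frac{66733085141}{194423}$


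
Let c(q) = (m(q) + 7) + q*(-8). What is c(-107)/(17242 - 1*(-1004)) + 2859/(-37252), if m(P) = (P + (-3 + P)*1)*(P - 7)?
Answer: 450761569/339849996 ≈ 1.3264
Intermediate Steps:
m(P) = (-7 + P)*(-3 + 2*P) (m(P) = (P + (-3 + P))*(-7 + P) = (-3 + 2*P)*(-7 + P) = (-7 + P)*(-3 + 2*P))
c(q) = 28 - 25*q + 2*q² (c(q) = ((21 - 17*q + 2*q²) + 7) + q*(-8) = (28 - 17*q + 2*q²) - 8*q = 28 - 25*q + 2*q²)
c(-107)/(17242 - 1*(-1004)) + 2859/(-37252) = (28 - 25*(-107) + 2*(-107)²)/(17242 - 1*(-1004)) + 2859/(-37252) = (28 + 2675 + 2*11449)/(17242 + 1004) + 2859*(-1/37252) = (28 + 2675 + 22898)/18246 - 2859/37252 = 25601*(1/18246) - 2859/37252 = 25601/18246 - 2859/37252 = 450761569/339849996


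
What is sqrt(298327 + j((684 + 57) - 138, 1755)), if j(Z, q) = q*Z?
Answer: 4*sqrt(84787) ≈ 1164.7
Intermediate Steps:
j(Z, q) = Z*q
sqrt(298327 + j((684 + 57) - 138, 1755)) = sqrt(298327 + ((684 + 57) - 138)*1755) = sqrt(298327 + (741 - 138)*1755) = sqrt(298327 + 603*1755) = sqrt(298327 + 1058265) = sqrt(1356592) = 4*sqrt(84787)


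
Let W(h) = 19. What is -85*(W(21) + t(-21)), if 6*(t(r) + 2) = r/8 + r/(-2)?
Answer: -24905/16 ≈ -1556.6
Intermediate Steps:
t(r) = -2 - r/16 (t(r) = -2 + (r/8 + r/(-2))/6 = -2 + (r*(1/8) + r*(-1/2))/6 = -2 + (r/8 - r/2)/6 = -2 + (-3*r/8)/6 = -2 - r/16)
-85*(W(21) + t(-21)) = -85*(19 + (-2 - 1/16*(-21))) = -85*(19 + (-2 + 21/16)) = -85*(19 - 11/16) = -85*293/16 = -24905/16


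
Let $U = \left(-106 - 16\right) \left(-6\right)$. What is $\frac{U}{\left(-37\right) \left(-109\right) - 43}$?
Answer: $\frac{122}{665} \approx 0.18346$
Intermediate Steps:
$U = 732$ ($U = \left(-122\right) \left(-6\right) = 732$)
$\frac{U}{\left(-37\right) \left(-109\right) - 43} = \frac{732}{\left(-37\right) \left(-109\right) - 43} = \frac{732}{4033 - 43} = \frac{732}{3990} = 732 \cdot \frac{1}{3990} = \frac{122}{665}$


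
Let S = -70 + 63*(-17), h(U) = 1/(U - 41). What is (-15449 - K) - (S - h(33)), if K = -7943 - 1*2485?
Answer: -31041/8 ≈ -3880.1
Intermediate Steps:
h(U) = 1/(-41 + U)
S = -1141 (S = -70 - 1071 = -1141)
K = -10428 (K = -7943 - 2485 = -10428)
(-15449 - K) - (S - h(33)) = (-15449 - 1*(-10428)) - (-1141 - 1/(-41 + 33)) = (-15449 + 10428) - (-1141 - 1/(-8)) = -5021 - (-1141 - 1*(-⅛)) = -5021 - (-1141 + ⅛) = -5021 - 1*(-9127/8) = -5021 + 9127/8 = -31041/8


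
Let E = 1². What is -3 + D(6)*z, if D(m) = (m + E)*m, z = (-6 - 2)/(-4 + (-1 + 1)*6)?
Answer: 81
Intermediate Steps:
E = 1
z = 2 (z = -8/(-4 + 0*6) = -8/(-4 + 0) = -8/(-4) = -8*(-¼) = 2)
D(m) = m*(1 + m) (D(m) = (m + 1)*m = (1 + m)*m = m*(1 + m))
-3 + D(6)*z = -3 + (6*(1 + 6))*2 = -3 + (6*7)*2 = -3 + 42*2 = -3 + 84 = 81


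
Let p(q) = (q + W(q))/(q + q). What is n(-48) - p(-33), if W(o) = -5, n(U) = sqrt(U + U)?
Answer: -19/33 + 4*I*sqrt(6) ≈ -0.57576 + 9.798*I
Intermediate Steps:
n(U) = sqrt(2)*sqrt(U) (n(U) = sqrt(2*U) = sqrt(2)*sqrt(U))
p(q) = (-5 + q)/(2*q) (p(q) = (q - 5)/(q + q) = (-5 + q)/((2*q)) = (-5 + q)*(1/(2*q)) = (-5 + q)/(2*q))
n(-48) - p(-33) = sqrt(2)*sqrt(-48) - (-5 - 33)/(2*(-33)) = sqrt(2)*(4*I*sqrt(3)) - (-1)*(-38)/(2*33) = 4*I*sqrt(6) - 1*19/33 = 4*I*sqrt(6) - 19/33 = -19/33 + 4*I*sqrt(6)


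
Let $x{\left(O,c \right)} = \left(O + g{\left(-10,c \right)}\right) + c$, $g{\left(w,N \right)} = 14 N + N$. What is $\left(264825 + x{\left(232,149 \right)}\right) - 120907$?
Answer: $146534$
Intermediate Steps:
$g{\left(w,N \right)} = 15 N$
$x{\left(O,c \right)} = O + 16 c$ ($x{\left(O,c \right)} = \left(O + 15 c\right) + c = O + 16 c$)
$\left(264825 + x{\left(232,149 \right)}\right) - 120907 = \left(264825 + \left(232 + 16 \cdot 149\right)\right) - 120907 = \left(264825 + \left(232 + 2384\right)\right) - 120907 = \left(264825 + 2616\right) - 120907 = 267441 - 120907 = 146534$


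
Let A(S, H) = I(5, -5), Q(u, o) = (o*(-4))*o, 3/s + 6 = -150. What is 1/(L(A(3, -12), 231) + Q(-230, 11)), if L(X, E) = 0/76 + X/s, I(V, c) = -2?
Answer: -1/380 ≈ -0.0026316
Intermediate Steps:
s = -1/52 (s = 3/(-6 - 150) = 3/(-156) = 3*(-1/156) = -1/52 ≈ -0.019231)
Q(u, o) = -4*o**2 (Q(u, o) = (-4*o)*o = -4*o**2)
A(S, H) = -2
L(X, E) = -52*X (L(X, E) = 0/76 + X/(-1/52) = 0*(1/76) + X*(-52) = 0 - 52*X = -52*X)
1/(L(A(3, -12), 231) + Q(-230, 11)) = 1/(-52*(-2) - 4*11**2) = 1/(104 - 4*121) = 1/(104 - 484) = 1/(-380) = -1/380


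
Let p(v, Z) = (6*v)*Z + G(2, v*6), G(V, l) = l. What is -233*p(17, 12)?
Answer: -308958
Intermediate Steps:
p(v, Z) = 6*v + 6*Z*v (p(v, Z) = (6*v)*Z + v*6 = 6*Z*v + 6*v = 6*v + 6*Z*v)
-233*p(17, 12) = -1398*17*(1 + 12) = -1398*17*13 = -233*1326 = -308958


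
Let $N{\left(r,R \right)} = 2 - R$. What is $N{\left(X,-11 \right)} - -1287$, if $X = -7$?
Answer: $1300$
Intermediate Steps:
$N{\left(X,-11 \right)} - -1287 = \left(2 - -11\right) - -1287 = \left(2 + 11\right) + 1287 = 13 + 1287 = 1300$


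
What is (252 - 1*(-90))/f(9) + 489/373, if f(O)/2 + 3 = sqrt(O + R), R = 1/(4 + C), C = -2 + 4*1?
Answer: 1148583/373 + 171*sqrt(330) ≈ 6185.7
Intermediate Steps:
C = 2 (C = -2 + 4 = 2)
R = 1/6 (R = 1/(4 + 2) = 1/6 ≈ 0.16667)
f(O) = -6 + 2*sqrt(1/6 + O) (f(O) = -6 + 2*sqrt(O + 1/6) = -6 + 2*sqrt(1/6 + O))
(252 - 1*(-90))/f(9) + 489/373 = (252 - 1*(-90))/(-6 + sqrt(6 + 36*9)/3) + 489/373 = (252 + 90)/(-6 + sqrt(6 + 324)/3) + 489*(1/373) = 342/(-6 + sqrt(330)/3) + 489/373 = 489/373 + 342/(-6 + sqrt(330)/3)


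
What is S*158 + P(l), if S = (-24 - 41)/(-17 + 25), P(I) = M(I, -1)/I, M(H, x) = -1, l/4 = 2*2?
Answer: -20541/16 ≈ -1283.8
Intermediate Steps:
l = 16 (l = 4*(2*2) = 4*4 = 16)
P(I) = -1/I
S = -65/8 ≈ -8.1250
S*158 + P(l) = -65/8*158 - 1/16 = -5135/4 - 1*1/16 = -5135/4 - 1/16 = -20541/16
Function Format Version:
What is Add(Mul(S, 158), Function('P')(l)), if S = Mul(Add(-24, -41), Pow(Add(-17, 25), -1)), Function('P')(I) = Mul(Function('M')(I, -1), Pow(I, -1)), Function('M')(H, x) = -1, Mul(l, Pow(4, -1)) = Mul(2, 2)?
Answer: Rational(-20541, 16) ≈ -1283.8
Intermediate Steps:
l = 16 (l = Mul(4, Mul(2, 2)) = Mul(4, 4) = 16)
Function('P')(I) = Mul(-1, Pow(I, -1))
S = Rational(-65, 8) (S = Mul(-65, Pow(8, -1)) = Mul(-65, Rational(1, 8)) = Rational(-65, 8) ≈ -8.1250)
Add(Mul(S, 158), Function('P')(l)) = Add(Mul(Rational(-65, 8), 158), Mul(-1, Pow(16, -1))) = Add(Rational(-5135, 4), Mul(-1, Rational(1, 16))) = Add(Rational(-5135, 4), Rational(-1, 16)) = Rational(-20541, 16)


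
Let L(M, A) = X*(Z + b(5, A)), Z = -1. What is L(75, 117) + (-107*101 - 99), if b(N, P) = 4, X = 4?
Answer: -10894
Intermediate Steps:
L(M, A) = 12 (L(M, A) = 4*(-1 + 4) = 4*3 = 12)
L(75, 117) + (-107*101 - 99) = 12 + (-107*101 - 99) = 12 + (-10807 - 99) = 12 - 10906 = -10894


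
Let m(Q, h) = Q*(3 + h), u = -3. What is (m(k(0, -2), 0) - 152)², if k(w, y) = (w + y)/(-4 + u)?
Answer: 1119364/49 ≈ 22844.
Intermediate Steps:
k(w, y) = -w/7 - y/7 (k(w, y) = (w + y)/(-4 - 3) = (w + y)/(-7) = (w + y)*(-⅐) = -w/7 - y/7)
(m(k(0, -2), 0) - 152)² = ((-⅐*0 - ⅐*(-2))*(3 + 0) - 152)² = ((0 + 2/7)*3 - 152)² = ((2/7)*3 - 152)² = (6/7 - 152)² = (-1058/7)² = 1119364/49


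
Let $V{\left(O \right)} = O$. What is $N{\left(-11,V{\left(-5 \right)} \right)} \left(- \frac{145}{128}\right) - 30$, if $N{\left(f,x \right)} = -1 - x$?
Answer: $- \frac{1105}{32} \approx -34.531$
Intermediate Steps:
$N{\left(-11,V{\left(-5 \right)} \right)} \left(- \frac{145}{128}\right) - 30 = \left(-1 - -5\right) \left(- \frac{145}{128}\right) - 30 = \left(-1 + 5\right) \left(\left(-145\right) \frac{1}{128}\right) - 30 = 4 \left(- \frac{145}{128}\right) - 30 = - \frac{145}{32} - 30 = - \frac{1105}{32}$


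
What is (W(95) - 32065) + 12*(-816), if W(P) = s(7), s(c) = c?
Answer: -41850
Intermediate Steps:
W(P) = 7
(W(95) - 32065) + 12*(-816) = (7 - 32065) + 12*(-816) = -32058 - 9792 = -41850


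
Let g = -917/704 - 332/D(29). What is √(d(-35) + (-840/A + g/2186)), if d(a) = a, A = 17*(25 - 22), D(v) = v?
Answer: I*√462985983961049846/94837424 ≈ 7.1747*I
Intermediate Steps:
A = 51 (A = 17*3 = 51)
g = -260321/20416 (g = -917/704 - 332/29 = -260321/20416 ≈ -12.751)
√(d(-35) + (-840/A + g/2186)) = √(-35 + (-840/51 - 260321/20416/2186)) = √(-35 + (-840*1/51 - 260321/20416*1/2186)) = √(-35 + (-280/17 - 260321/44629376)) = √(-35 - 12500650737/758699392) = √(-39055129457/758699392) = I*√462985983961049846/94837424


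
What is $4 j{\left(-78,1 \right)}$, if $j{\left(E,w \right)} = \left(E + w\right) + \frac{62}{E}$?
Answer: $- \frac{12136}{39} \approx -311.18$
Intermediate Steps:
$j{\left(E,w \right)} = E + w + \frac{62}{E}$
$4 j{\left(-78,1 \right)} = 4 \left(-78 + 1 + \frac{62}{-78}\right) = 4 \left(-78 + 1 + 62 \left(- \frac{1}{78}\right)\right) = 4 \left(-78 + 1 - \frac{31}{39}\right) = 4 \left(- \frac{3034}{39}\right) = - \frac{12136}{39}$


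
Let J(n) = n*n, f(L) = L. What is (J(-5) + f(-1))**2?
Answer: 576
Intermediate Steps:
J(n) = n**2
(J(-5) + f(-1))**2 = ((-5)**2 - 1)**2 = (25 - 1)**2 = 24**2 = 576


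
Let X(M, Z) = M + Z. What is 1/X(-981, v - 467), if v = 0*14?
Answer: -1/1448 ≈ -0.00069061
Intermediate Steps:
v = 0
1/X(-981, v - 467) = 1/(-981 + (0 - 467)) = 1/(-981 - 467) = 1/(-1448) = -1/1448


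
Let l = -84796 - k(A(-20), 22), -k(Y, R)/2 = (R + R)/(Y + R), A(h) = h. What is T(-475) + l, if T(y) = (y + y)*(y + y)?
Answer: 817748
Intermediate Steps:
k(Y, R) = -4*R/(R + Y) (k(Y, R) = -2*(R + R)/(Y + R) = -2*2*R/(R + Y) = -4*R/(R + Y))
T(y) = 4*y² (T(y) = (2*y)*(2*y) = 4*y²)
l = -84752 (l = -84796 - (-4)*22/(22 - 20) = -84796 - (-4)*22/2 = -84796 - 1*(-44) = -84796 + 44 = -84752)
T(-475) + l = 4*(-475)² - 84752 = 4*225625 - 84752 = 902500 - 84752 = 817748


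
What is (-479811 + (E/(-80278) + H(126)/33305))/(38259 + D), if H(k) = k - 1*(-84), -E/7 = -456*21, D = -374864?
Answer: 128285311333107/89996691700795 ≈ 1.4254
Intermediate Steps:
E = 67032 (E = -(-3192)*21 = -7*(-9576) = 67032)
H(k) = 84 + k (H(k) = k + 84 = 84 + k)
(-479811 + (E/(-80278) + H(126)/33305))/(38259 + D) = (-479811 + (67032/(-80278) + (84 + 126)/33305))/(38259 - 374864) = (-479811 + (67032*(-1/80278) + 210*(1/33305)))/(-336605) = (-479811 + (-33516/40139 + 42/6661))*(-1/336605) = (-479811 - 221564238/267365879)*(-1/336605) = -128285311333107/267365879*(-1/336605) = 128285311333107/89996691700795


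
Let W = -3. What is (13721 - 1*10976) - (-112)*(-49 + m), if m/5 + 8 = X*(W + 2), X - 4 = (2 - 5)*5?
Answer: -1063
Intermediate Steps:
X = -11 (X = 4 + (2 - 5)*5 = 4 - 3*5 = 4 - 15 = -11)
m = 15 (m = -40 + 5*(-11*(-3 + 2)) = -40 + 5*(-11*(-1)) = -40 + 5*11 = -40 + 55 = 15)
(13721 - 1*10976) - (-112)*(-49 + m) = (13721 - 1*10976) - (-112)*(-49 + 15) = (13721 - 10976) - (-112)*(-34) = 2745 - 1*3808 = 2745 - 3808 = -1063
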